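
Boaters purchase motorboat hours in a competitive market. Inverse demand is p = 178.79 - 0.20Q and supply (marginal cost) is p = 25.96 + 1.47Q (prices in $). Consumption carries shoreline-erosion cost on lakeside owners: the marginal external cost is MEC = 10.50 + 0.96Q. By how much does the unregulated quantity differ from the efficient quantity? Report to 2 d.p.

Market equilibrium (private): 25.96 + 1.47Q = 178.79 - 0.20Q → Q_m = 91.5150.
Social marginal benefit = demand − MEC = 168.29 - 1.16Q.
Set SMB = MC: 168.29 - 1.16Q = 25.96 + 1.47Q → Q* = 54.1179.
Gap = |91.5150 − 54.1179| = 37.3971.

37.40 units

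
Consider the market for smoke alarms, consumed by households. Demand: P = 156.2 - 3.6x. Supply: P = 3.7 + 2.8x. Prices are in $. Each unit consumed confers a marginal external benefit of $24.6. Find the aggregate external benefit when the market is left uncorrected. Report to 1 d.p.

Market equilibrium (private): 3.7 + 2.8x = 156.2 - 3.6x → x_m = 23.8281.
Total external benefit = MEB × x_m = 24.6 × 23.8281 = 586.1713.

$586.2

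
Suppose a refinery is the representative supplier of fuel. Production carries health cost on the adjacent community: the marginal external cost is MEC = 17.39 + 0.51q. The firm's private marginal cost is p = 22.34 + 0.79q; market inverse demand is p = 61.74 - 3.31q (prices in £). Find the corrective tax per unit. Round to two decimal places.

tax = £19.82 per unit

Social marginal cost = private MC + MEC = 39.73 + 1.30q.
Set SMC = demand: 39.73 + 1.30q = 61.74 - 3.31q → q* = 4.7744.
The Pigouvian tax equals MEC at q*: 17.39 + 0.51×4.7744 = 19.8249.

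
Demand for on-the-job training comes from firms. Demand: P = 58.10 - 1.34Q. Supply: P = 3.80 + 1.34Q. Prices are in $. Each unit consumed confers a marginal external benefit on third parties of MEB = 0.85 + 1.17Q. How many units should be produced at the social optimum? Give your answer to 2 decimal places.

Q* = 36.52

Social marginal benefit = demand + MEB = 58.95 - 0.17Q.
Set SMB = MC: 58.95 - 0.17Q = 3.80 + 1.34Q → Q* = 36.5232.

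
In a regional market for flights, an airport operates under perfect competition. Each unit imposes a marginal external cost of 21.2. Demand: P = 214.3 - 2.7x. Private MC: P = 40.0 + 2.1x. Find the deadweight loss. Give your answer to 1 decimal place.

Market equilibrium (private): 40.0 + 2.1x = 214.3 - 2.7x → x_m = 36.3125.
Social marginal cost = private MC + MEC = 61.2 + 2.1x.
Set SMC = demand: 61.2 + 2.1x = 214.3 - 2.7x → x* = 31.8958.
The welfare-loss triangle has base |x_m − x*| and height MEC(x_m) (the vertical gap between SMC and demand is zero at x* and MEC at x_m).
DWL = ½ × 4.4167 × 21.2000 = 46.8170.

DWL = 46.8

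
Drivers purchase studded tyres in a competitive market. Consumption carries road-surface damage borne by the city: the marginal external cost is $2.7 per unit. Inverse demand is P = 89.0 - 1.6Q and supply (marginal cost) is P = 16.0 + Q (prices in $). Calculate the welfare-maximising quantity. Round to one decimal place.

Social marginal benefit = demand − MEC = 86.3 - 1.6Q.
Set SMB = MC: 86.3 - 1.6Q = 16.0 + Q → Q* = 27.0385.

Q* = 27.0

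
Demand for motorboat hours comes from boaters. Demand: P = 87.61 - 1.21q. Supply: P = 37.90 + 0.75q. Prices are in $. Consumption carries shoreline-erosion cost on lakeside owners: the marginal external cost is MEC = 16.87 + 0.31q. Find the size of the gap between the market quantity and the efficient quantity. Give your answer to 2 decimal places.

Market equilibrium (private): 37.90 + 0.75q = 87.61 - 1.21q → q_m = 25.3622.
Social marginal benefit = demand − MEC = 70.74 - 1.52q.
Set SMB = MC: 70.74 - 1.52q = 37.90 + 0.75q → q* = 14.4670.
Gap = |25.3622 − 14.4670| = 10.8952.

10.90 units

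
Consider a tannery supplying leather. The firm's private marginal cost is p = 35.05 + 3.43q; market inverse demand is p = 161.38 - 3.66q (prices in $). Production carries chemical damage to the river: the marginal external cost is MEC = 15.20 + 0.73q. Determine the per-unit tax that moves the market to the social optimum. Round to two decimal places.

Social marginal cost = private MC + MEC = 50.25 + 4.16q.
Set SMC = demand: 50.25 + 4.16q = 161.38 - 3.66q → q* = 14.2110.
The Pigouvian tax equals MEC at q*: 15.20 + 0.73×14.2110 = 25.5740.

tax = $25.57 per unit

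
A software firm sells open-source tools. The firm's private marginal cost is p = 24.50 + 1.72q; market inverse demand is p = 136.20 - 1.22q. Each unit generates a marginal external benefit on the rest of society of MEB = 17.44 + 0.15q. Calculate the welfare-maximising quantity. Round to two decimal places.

Social marginal cost = private MC − MEB = 7.06 + 1.57q.
Set SMC = demand: 7.06 + 1.57q = 136.20 - 1.22q → q* = 46.2867.

q* = 46.29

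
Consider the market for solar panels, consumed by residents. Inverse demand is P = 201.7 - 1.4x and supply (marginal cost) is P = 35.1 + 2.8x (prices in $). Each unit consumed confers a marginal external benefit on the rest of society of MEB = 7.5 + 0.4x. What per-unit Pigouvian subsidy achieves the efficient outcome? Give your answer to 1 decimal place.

subsidy = $25.8 per unit

Social marginal benefit = demand + MEB = 209.2 - x.
Set SMB = MC: 209.2 - x = 35.1 + 2.8x → x* = 45.8158.
The Pigouvian subsidy equals MEB at x*: 7.5 + 0.4×45.8158 = 25.8263.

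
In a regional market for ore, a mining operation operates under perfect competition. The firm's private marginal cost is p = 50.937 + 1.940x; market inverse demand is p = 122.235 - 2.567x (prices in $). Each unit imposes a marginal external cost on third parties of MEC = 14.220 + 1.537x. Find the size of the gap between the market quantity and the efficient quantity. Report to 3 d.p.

Market equilibrium (private): 50.937 + 1.940x = 122.235 - 2.567x → x_m = 15.8194.
Social marginal cost = private MC + MEC = 65.157 + 3.477x.
Set SMC = demand: 65.157 + 3.477x = 122.235 - 2.567x → x* = 9.4437.
Gap = |15.8194 − 9.4437| = 6.3757.

6.376 units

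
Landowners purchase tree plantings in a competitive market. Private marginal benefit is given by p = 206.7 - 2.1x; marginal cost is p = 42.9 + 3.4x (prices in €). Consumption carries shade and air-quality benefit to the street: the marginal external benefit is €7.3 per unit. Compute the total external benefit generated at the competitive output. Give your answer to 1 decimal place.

€217.4

Market equilibrium (private): 42.9 + 3.4x = 206.7 - 2.1x → x_m = 29.7818.
Total external benefit = MEB × x_m = 7.3 × 29.7818 = 217.4071.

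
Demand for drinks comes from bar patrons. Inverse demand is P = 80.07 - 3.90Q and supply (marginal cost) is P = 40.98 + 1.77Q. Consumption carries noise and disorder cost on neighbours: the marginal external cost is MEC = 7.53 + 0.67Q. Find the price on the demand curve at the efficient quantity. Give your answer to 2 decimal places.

P = 60.66

Social marginal benefit = demand − MEC = 72.54 - 4.57Q.
Set SMB = MC: 72.54 - 4.57Q = 40.98 + 1.77Q → Q* = 4.9779.
Consumer price on the demand curve at Q*: 80.07 − 3.90×4.9779 = 60.6562.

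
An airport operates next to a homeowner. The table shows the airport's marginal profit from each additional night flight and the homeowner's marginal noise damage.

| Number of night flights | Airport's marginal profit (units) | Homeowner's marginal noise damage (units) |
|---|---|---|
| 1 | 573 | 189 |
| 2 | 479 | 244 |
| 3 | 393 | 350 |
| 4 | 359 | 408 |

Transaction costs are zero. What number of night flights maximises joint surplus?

Bargaining reaches the level where marginal profit last exceeds marginal noise damage.
That holds through level 3 (393 ≥ 350) but not at 4 (359 < 408).

3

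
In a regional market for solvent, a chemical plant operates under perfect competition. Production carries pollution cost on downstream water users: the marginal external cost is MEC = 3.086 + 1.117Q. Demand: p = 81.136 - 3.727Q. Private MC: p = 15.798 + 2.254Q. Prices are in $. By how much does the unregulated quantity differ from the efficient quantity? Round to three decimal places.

Market equilibrium (private): 15.798 + 2.254Q = 81.136 - 3.727Q → Q_m = 10.9243.
Social marginal cost = private MC + MEC = 18.884 + 3.371Q.
Set SMC = demand: 18.884 + 3.371Q = 81.136 - 3.727Q → Q* = 8.7704.
Gap = |10.9243 − 8.7704| = 2.1539.

2.154 units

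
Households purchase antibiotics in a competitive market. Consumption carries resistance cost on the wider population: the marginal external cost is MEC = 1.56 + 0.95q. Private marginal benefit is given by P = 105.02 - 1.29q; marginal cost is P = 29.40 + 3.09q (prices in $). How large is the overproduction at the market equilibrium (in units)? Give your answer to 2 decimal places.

Market equilibrium (private): 29.40 + 3.09q = 105.02 - 1.29q → q_m = 17.2648.
Social marginal benefit = demand − MEC = 103.46 - 2.24q.
Set SMB = MC: 103.46 - 2.24q = 29.40 + 3.09q → q* = 13.8949.
Gap = |17.2648 − 13.8949| = 3.3699.

3.37 units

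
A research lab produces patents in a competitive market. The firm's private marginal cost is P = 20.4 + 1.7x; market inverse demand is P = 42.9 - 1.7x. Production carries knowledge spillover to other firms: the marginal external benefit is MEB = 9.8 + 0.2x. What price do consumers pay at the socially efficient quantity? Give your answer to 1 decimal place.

P = 25.7

Social marginal cost = private MC − MEB = 10.6 + 1.5x.
Set SMC = demand: 10.6 + 1.5x = 42.9 - 1.7x → x* = 10.0938.
Consumer price on the demand curve at x*: 42.9 − 1.7×10.0938 = 25.7405.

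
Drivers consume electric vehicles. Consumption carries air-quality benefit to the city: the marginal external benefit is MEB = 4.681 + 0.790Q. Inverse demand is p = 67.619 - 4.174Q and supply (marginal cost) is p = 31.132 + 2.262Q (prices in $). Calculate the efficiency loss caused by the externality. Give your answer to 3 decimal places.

Market equilibrium (private): 31.132 + 2.262Q = 67.619 - 4.174Q → Q_m = 5.6692.
Social marginal benefit = demand + MEB = 72.300 - 3.384Q.
Set SMB = MC: 72.300 - 3.384Q = 31.132 + 2.262Q → Q* = 7.2915.
Height of the DWL triangle at Q_m is SMB(Q_m) − MC(Q_m) = MEB(Q_m) = 9.1597.
DWL = ½ × 1.6223 × 9.1597 = 7.4299.

DWL = $7.430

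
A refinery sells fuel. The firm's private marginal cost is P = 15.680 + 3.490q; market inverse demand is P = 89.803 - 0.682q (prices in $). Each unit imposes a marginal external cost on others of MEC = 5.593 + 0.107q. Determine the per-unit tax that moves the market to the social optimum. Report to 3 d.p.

Social marginal cost = private MC + MEC = 21.273 + 3.597q.
Set SMC = demand: 21.273 + 3.597q = 89.803 - 0.682q → q* = 16.0154.
The Pigouvian tax equals MEC at q*: 5.593 + 0.107×16.0154 = 7.3066.

tax = $7.307 per unit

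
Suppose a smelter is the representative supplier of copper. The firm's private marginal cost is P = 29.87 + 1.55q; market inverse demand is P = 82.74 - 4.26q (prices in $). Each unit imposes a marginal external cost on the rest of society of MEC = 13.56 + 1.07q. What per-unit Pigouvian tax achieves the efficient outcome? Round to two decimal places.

tax = $19.67 per unit

Social marginal cost = private MC + MEC = 43.43 + 2.62q.
Set SMC = demand: 43.43 + 2.62q = 82.74 - 4.26q → q* = 5.7137.
The Pigouvian tax equals MEC at q*: 13.56 + 1.07×5.7137 = 19.6737.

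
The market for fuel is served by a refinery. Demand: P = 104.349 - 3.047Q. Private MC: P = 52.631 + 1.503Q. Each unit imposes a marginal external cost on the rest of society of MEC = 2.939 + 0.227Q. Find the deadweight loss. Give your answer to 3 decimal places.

Market equilibrium (private): 52.631 + 1.503Q = 104.349 - 3.047Q → Q_m = 11.3666.
Social marginal cost = private MC + MEC = 55.570 + 1.730Q.
Set SMC = demand: 55.570 + 1.730Q = 104.349 - 3.047Q → Q* = 10.2112.
Between Q* and Q_m the wedge SMC − demand runs linearly from 0 to MEC(Q_m), so the loss is a triangle.
DWL = ½ × 1.1554 × 5.5192 = 3.1884.

DWL = 3.188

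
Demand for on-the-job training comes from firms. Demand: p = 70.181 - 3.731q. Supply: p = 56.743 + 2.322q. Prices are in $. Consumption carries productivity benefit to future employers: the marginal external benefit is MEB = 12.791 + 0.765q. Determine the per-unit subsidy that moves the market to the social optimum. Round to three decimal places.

subsidy = $16.585 per unit

Social marginal benefit = demand + MEB = 82.972 - 2.966q.
Set SMB = MC: 82.972 - 2.966q = 56.743 + 2.322q → q* = 4.9601.
The Pigouvian subsidy equals MEB at q*: 12.791 + 0.765×4.9601 = 16.5855.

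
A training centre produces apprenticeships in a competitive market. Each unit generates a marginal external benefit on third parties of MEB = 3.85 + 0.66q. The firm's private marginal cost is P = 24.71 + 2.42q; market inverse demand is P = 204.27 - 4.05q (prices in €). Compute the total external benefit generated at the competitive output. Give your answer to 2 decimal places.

Market equilibrium (private): 24.71 + 2.42q = 204.27 - 4.05q → q_m = 27.7527.
Total external benefit = ∫₀^{q_m} (3.85 + 0.66q) dq = 3.85×27.7527 + ½×0.66×27.7527² = 361.0180.

€361.02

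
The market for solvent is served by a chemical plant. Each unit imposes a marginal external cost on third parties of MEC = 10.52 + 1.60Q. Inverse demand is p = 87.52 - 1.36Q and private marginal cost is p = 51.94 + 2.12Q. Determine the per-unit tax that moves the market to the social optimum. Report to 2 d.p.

Social marginal cost = private MC + MEC = 62.46 + 3.72Q.
Set SMC = demand: 62.46 + 3.72Q = 87.52 - 1.36Q → Q* = 4.9331.
The Pigouvian tax equals MEC at Q*: 10.52 + 1.60×4.9331 = 18.4130.

tax = 18.41 per unit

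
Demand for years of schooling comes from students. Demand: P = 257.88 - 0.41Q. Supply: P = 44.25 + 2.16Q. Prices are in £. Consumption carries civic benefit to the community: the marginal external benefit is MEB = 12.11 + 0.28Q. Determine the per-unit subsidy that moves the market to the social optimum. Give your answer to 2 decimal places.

subsidy = £39.71 per unit

Social marginal benefit = demand + MEB = 269.99 - 0.13Q.
Set SMB = MC: 269.99 - 0.13Q = 44.25 + 2.16Q → Q* = 98.5764.
The Pigouvian subsidy equals MEB at Q*: 12.11 + 0.28×98.5764 = 39.7114.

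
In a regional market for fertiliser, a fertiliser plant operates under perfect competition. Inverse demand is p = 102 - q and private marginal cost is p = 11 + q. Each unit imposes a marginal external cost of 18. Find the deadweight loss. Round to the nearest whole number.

Market equilibrium (private): 11 + q = 102 - q → q_m = 45.5000.
Social marginal cost = private MC + MEC = 29 + q.
Set SMC = demand: 29 + q = 102 - q → q* = 36.5000.
The loss is the area between SMC and demand from q* to q_m; with linear curves that's a triangle of height MEC(q_m).
DWL = ½ × 9.0000 × 18.0000 = 81.0000.

DWL = 81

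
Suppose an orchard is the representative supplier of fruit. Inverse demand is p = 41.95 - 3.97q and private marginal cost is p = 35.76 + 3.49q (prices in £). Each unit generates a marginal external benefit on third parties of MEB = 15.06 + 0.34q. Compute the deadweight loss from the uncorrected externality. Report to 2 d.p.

Market equilibrium (private): 35.76 + 3.49q = 41.95 - 3.97q → q_m = 0.8298.
Social marginal cost = private MC − MEB = 20.70 + 3.15q.
Set SMC = demand: 20.70 + 3.15q = 41.95 - 3.97q → q* = 2.9846.
The loss is the area between SMC and demand from q* to q_m; with linear curves that's a triangle of height MEB(q_m).
DWL = ½ × 2.1548 × 15.3421 = 16.5296.

DWL = £16.53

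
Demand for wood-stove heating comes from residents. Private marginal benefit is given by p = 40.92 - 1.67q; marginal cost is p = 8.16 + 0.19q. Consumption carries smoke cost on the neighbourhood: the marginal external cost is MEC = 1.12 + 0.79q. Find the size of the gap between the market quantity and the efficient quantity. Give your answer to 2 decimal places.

5.67 units

Market equilibrium (private): 8.16 + 0.19q = 40.92 - 1.67q → q_m = 17.6129.
Social marginal benefit = demand − MEC = 39.80 - 2.46q.
Set SMB = MC: 39.80 - 2.46q = 8.16 + 0.19q → q* = 11.9396.
Gap = |17.6129 − 11.9396| = 5.6733.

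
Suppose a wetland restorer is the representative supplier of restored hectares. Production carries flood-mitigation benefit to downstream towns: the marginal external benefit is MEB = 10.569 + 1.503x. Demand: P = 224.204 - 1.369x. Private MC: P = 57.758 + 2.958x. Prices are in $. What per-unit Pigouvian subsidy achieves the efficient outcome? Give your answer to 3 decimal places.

Social marginal cost = private MC − MEB = 47.189 + 1.455x.
Set SMC = demand: 47.189 + 1.455x = 224.204 - 1.369x → x* = 62.6824.
The Pigouvian subsidy equals MEB at x*: 10.569 + 1.503×62.6824 = 104.7806.

subsidy = $104.781 per unit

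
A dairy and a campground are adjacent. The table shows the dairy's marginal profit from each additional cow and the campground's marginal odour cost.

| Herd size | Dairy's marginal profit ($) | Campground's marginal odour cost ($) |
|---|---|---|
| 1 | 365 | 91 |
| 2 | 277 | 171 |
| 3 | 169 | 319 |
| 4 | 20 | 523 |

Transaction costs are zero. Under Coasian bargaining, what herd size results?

2

Bargaining reaches the level where marginal profit last exceeds marginal odour cost.
That holds through level 2 (277 ≥ 171) but not at 3 (169 < 319).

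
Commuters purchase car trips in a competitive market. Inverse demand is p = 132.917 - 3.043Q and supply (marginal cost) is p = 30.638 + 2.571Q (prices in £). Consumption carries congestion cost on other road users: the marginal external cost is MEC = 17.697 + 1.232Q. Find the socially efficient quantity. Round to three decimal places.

Q* = 12.355

Social marginal benefit = demand − MEC = 115.220 - 4.275Q.
Set SMB = MC: 115.220 - 4.275Q = 30.638 + 2.571Q → Q* = 12.3550.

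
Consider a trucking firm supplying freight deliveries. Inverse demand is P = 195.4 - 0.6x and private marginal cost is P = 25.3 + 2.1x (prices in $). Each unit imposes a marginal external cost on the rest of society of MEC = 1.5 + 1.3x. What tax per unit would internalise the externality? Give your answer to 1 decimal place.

Social marginal cost = private MC + MEC = 26.8 + 3.4x.
Set SMC = demand: 26.8 + 3.4x = 195.4 - 0.6x → x* = 42.1500.
The Pigouvian tax equals MEC at x*: 1.5 + 1.3×42.1500 = 56.2950.

tax = $56.3 per unit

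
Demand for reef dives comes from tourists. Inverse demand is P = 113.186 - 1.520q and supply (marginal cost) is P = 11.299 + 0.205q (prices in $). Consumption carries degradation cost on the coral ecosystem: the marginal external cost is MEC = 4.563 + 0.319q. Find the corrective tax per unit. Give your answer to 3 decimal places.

Social marginal benefit = demand − MEC = 108.623 - 1.839q.
Set SMB = MC: 108.623 - 1.839q = 11.299 + 0.205q → q* = 47.6145.
The Pigouvian tax equals MEC at q*: 4.563 + 0.319×47.6145 = 19.7520.

tax = $19.752 per unit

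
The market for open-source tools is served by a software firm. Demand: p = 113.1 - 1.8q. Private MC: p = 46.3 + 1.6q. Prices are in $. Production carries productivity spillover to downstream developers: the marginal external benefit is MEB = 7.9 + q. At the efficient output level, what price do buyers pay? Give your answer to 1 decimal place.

Social marginal cost = private MC − MEB = 38.4 + 0.6q.
Set SMC = demand: 38.4 + 0.6q = 113.1 - 1.8q → q* = 31.1250.
Consumer price on the demand curve at q*: 113.1 − 1.8×31.1250 = 57.0750.

P = $57.1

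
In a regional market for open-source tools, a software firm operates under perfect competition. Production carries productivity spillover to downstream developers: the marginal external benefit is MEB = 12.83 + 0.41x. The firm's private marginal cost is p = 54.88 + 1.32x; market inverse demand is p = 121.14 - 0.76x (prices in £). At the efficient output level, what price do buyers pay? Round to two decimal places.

Social marginal cost = private MC − MEB = 42.05 + 0.91x.
Set SMC = demand: 42.05 + 0.91x = 121.14 - 0.76x → x* = 47.3593.
Consumer price on the demand curve at x*: 121.14 − 0.76×47.3593 = 85.1469.

P = £85.15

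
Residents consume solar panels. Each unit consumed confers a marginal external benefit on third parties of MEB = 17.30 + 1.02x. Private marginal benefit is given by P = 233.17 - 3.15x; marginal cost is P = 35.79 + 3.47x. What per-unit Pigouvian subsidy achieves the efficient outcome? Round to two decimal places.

subsidy = 56.40 per unit

Social marginal benefit = demand + MEB = 250.47 - 2.13x.
Set SMB = MC: 250.47 - 2.13x = 35.79 + 3.47x → x* = 38.3357.
The Pigouvian subsidy equals MEB at x*: 17.30 + 1.02×38.3357 = 56.4024.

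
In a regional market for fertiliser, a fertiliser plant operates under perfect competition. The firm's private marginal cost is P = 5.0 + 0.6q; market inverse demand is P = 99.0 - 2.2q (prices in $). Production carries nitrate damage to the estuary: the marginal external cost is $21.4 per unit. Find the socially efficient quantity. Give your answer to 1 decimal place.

Social marginal cost = private MC + MEC = 26.4 + 0.6q.
Set SMC = demand: 26.4 + 0.6q = 99.0 - 2.2q → q* = 25.9286.

q* = 25.9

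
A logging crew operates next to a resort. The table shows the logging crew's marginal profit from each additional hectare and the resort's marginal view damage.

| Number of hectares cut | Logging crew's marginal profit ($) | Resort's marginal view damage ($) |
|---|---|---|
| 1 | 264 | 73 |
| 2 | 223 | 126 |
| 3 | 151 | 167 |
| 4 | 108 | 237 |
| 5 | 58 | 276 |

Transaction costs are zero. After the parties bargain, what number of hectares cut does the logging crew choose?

Bargaining reaches the level where marginal profit last exceeds marginal view damage.
That holds through level 2 (223 ≥ 126) but not at 3 (151 < 167).

2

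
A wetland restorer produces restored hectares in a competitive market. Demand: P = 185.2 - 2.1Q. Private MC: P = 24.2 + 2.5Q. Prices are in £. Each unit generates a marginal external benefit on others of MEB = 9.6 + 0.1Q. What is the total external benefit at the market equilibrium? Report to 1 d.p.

Market equilibrium (private): 24.2 + 2.5Q = 185.2 - 2.1Q → Q_m = 35.0000.
Total external benefit = ∫₀^{Q_m} (9.6 + 0.1Q) dQ = 9.6×35.0000 + ½×0.1×35.0000² = 397.2500.

£397.3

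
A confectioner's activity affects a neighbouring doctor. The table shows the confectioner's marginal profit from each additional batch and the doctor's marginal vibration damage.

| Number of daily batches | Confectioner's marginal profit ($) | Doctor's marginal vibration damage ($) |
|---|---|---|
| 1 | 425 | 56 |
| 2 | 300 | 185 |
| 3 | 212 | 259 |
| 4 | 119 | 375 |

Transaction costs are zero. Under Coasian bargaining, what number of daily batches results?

Bargaining reaches the level where marginal profit last exceeds marginal vibration damage.
That holds through level 2 (300 ≥ 185) but not at 3 (212 < 259).

2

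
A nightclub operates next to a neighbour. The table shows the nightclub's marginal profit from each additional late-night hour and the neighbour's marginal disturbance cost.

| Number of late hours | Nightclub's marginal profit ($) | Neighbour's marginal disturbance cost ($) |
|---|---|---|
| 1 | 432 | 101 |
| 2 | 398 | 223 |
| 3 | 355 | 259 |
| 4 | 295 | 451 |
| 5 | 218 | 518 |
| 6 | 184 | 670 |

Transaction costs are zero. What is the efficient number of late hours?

Bargaining reaches the level where marginal profit last exceeds marginal disturbance cost.
That holds through level 3 (355 ≥ 259) but not at 4 (295 < 451).

3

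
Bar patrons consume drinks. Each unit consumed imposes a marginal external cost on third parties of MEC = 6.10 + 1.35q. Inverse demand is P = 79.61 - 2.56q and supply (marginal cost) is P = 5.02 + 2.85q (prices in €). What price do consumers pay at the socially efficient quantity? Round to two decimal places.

Social marginal benefit = demand − MEC = 73.51 - 3.91q.
Set SMB = MC: 73.51 - 3.91q = 5.02 + 2.85q → q* = 10.1317.
Consumer price on the demand curve at q*: 79.61 − 2.56×10.1317 = 53.6728.

P = €53.67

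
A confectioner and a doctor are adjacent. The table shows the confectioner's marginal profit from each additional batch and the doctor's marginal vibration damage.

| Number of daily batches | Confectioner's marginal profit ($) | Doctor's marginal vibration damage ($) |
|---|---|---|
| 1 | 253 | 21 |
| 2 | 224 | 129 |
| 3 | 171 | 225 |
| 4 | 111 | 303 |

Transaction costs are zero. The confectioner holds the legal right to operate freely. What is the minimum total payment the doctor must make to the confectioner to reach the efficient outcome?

Left alone the confectioner would choose level 4 (marginal profit stays positive).
Efficient level: k* = 2 (marginal profit ≥ marginal vibration damage through 2).
The doctor must at least cover the confectioner's forgone profit from cutting 4→2: 171 + 111 = 282.

$282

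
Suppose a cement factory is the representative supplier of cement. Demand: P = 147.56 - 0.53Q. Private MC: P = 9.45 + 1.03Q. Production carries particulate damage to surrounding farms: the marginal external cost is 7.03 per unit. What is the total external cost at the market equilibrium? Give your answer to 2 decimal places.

Market equilibrium (private): 9.45 + 1.03Q = 147.56 - 0.53Q → Q_m = 88.5321.
Total external cost = MEC × Q_m = 7.03 × 88.5321 = 622.3807.

622.38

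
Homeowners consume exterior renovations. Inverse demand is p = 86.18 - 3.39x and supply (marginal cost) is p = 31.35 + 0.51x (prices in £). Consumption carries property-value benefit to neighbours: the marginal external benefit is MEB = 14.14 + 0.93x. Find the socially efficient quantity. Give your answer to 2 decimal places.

Social marginal benefit = demand + MEB = 100.32 - 2.46x.
Set SMB = MC: 100.32 - 2.46x = 31.35 + 0.51x → x* = 23.2222.

x* = 23.22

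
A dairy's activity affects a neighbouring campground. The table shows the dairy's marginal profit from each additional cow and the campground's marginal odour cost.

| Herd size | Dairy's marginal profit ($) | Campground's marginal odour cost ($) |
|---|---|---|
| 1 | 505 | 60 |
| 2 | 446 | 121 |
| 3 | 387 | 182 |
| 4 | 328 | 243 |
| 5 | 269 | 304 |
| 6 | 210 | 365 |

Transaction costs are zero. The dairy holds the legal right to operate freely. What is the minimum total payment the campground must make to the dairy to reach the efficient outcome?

Left alone the dairy would choose level 6 (marginal profit stays positive).
Efficient level: k* = 4 (marginal profit ≥ marginal odour cost through 4).
The campground must at least cover the dairy's forgone profit from cutting 6→4: 269 + 210 = 479.

$479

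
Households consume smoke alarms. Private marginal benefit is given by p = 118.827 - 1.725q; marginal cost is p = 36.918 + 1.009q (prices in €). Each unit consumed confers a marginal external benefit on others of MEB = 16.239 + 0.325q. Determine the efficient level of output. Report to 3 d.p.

q* = 40.742

Social marginal benefit = demand + MEB = 135.066 - 1.400q.
Set SMB = MC: 135.066 - 1.400q = 36.918 + 1.009q → q* = 40.7422.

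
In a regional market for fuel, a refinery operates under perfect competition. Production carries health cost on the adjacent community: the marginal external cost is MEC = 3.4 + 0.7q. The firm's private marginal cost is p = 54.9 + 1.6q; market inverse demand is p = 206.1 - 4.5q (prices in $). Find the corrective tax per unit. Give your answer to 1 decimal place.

Social marginal cost = private MC + MEC = 58.3 + 2.3q.
Set SMC = demand: 58.3 + 2.3q = 206.1 - 4.5q → q* = 21.7353.
The Pigouvian tax equals MEC at q*: 3.4 + 0.7×21.7353 = 18.6147.

tax = $18.6 per unit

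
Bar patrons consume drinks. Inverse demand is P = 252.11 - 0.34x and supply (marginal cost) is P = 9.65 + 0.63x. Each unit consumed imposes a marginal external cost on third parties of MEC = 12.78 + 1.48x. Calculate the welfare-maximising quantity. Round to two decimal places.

Social marginal benefit = demand − MEC = 239.33 - 1.82x.
Set SMB = MC: 239.33 - 1.82x = 9.65 + 0.63x → x* = 93.7469.

x* = 93.75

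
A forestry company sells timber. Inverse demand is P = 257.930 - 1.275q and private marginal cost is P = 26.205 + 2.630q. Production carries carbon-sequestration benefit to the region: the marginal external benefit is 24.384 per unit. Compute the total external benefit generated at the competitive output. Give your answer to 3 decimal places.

Market equilibrium (private): 26.205 + 2.630q = 257.930 - 1.275q → q_m = 59.3406.
Total external benefit = MEB × q_m = 24.384 × 59.3406 = 1446.9612.

1446.961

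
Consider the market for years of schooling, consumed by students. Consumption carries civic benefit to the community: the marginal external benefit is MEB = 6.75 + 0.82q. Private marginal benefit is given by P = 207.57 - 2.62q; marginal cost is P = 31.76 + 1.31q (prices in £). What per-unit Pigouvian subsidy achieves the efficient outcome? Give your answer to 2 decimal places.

Social marginal benefit = demand + MEB = 214.32 - 1.80q.
Set SMB = MC: 214.32 - 1.80q = 31.76 + 1.31q → q* = 58.7010.
The Pigouvian subsidy equals MEB at q*: 6.75 + 0.82×58.7010 = 54.8848.

subsidy = £54.88 per unit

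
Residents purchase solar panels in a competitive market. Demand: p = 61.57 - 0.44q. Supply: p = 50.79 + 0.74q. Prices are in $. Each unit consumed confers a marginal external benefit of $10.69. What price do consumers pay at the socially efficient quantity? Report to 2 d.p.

P = $53.56

Social marginal benefit = demand + MEB = 72.26 - 0.44q.
Set SMB = MC: 72.26 - 0.44q = 50.79 + 0.74q → q* = 18.1949.
Consumer price on the demand curve at q*: 61.57 − 0.44×18.1949 = 53.5642.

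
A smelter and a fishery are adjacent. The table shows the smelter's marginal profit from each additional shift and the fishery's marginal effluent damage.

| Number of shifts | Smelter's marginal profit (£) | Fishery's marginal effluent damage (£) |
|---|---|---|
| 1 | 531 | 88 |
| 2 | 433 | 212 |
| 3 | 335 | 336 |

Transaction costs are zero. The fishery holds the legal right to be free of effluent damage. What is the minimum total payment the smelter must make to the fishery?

£300

Efficient level: marginal profit ≥ marginal effluent damage through level 2, so k* = 2.
With the fishery holding the right, the smelter must at least compensate total damage at k*: 88 + 212 = 300.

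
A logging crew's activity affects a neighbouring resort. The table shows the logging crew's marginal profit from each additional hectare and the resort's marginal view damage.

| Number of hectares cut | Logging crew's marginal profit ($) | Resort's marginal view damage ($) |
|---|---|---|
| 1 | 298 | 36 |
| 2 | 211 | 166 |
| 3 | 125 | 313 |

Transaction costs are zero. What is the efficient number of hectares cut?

Bargaining reaches the level where marginal profit last exceeds marginal view damage.
That holds through level 2 (211 ≥ 166) but not at 3 (125 < 313).

2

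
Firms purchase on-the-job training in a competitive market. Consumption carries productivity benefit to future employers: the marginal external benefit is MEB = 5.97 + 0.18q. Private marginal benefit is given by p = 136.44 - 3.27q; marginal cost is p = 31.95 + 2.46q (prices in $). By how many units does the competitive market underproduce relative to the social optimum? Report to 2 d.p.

Market equilibrium (private): 31.95 + 2.46q = 136.44 - 3.27q → q_m = 18.2356.
Social marginal benefit = demand + MEB = 142.41 - 3.09q.
Set SMB = MC: 142.41 - 3.09q = 31.95 + 2.46q → q* = 19.9027.
Gap = |18.2356 − 19.9027| = 1.6671.

1.67 units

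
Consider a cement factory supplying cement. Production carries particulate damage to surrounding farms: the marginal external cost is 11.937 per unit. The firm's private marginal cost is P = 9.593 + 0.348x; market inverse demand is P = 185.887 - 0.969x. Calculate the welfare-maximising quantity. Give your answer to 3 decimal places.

x* = 124.797

Social marginal cost = private MC + MEC = 21.530 + 0.348x.
Set SMC = demand: 21.530 + 0.348x = 185.887 - 0.969x → x* = 124.7965.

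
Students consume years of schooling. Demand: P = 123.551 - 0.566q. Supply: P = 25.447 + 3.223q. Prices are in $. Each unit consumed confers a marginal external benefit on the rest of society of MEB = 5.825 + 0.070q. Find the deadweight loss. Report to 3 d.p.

Market equilibrium (private): 25.447 + 3.223q = 123.551 - 0.566q → q_m = 25.8918.
Social marginal benefit = demand + MEB = 129.376 - 0.496q.
Set SMB = MC: 129.376 - 0.496q = 25.447 + 3.223q → q* = 27.9454.
Height of the DWL triangle at q_m is SMB(q_m) − MC(q_m) = MEB(q_m) = 7.6374.
DWL = ½ × 2.0536 × 7.6374 = 7.8421.

DWL = $7.842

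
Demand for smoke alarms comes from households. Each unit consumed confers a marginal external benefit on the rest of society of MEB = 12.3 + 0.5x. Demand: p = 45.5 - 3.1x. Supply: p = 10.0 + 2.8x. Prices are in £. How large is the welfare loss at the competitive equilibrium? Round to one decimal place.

DWL = £21.7

Market equilibrium (private): 10.0 + 2.8x = 45.5 - 3.1x → x_m = 6.0169.
Social marginal benefit = demand + MEB = 57.8 - 2.6x.
Set SMB = MC: 57.8 - 2.6x = 10.0 + 2.8x → x* = 8.8519.
Height of the DWL triangle at x_m is SMB(x_m) − MC(x_m) = MEB(x_m) = 15.3085.
DWL = ½ × 2.8350 × 15.3085 = 21.6998.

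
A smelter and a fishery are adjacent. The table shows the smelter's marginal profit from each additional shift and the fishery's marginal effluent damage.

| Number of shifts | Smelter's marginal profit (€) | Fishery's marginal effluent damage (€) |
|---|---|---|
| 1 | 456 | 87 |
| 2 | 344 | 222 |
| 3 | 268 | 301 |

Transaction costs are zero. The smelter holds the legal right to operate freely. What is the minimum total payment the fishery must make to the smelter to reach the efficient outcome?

€268

Left alone the smelter would choose level 3 (marginal profit stays positive).
Efficient level: k* = 2 (marginal profit ≥ marginal effluent damage through 2).
The fishery must at least cover the smelter's forgone profit from cutting 3→2: 268 = 268.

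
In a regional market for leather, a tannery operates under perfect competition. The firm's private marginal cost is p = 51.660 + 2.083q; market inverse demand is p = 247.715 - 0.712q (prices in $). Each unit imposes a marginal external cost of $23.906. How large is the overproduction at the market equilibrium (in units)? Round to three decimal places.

8.553 units

Market equilibrium (private): 51.660 + 2.083q = 247.715 - 0.712q → q_m = 70.1449.
Social marginal cost = private MC + MEC = 75.566 + 2.083q.
Set SMC = demand: 75.566 + 2.083q = 247.715 - 0.712q → q* = 61.5918.
Gap = |70.1449 − 61.5918| = 8.5531.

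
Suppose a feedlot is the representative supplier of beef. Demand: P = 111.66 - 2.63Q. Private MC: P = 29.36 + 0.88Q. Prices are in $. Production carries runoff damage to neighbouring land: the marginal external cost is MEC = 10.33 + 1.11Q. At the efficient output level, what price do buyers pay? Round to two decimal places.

P = $70.69

Social marginal cost = private MC + MEC = 39.69 + 1.99Q.
Set SMC = demand: 39.69 + 1.99Q = 111.66 - 2.63Q → Q* = 15.5779.
Consumer price on the demand curve at Q*: 111.66 − 2.63×15.5779 = 70.6901.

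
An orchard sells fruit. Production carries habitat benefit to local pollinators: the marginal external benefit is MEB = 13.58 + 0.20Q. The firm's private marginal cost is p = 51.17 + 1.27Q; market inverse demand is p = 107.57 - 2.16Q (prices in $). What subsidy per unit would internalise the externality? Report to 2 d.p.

Social marginal cost = private MC − MEB = 37.59 + 1.07Q.
Set SMC = demand: 37.59 + 1.07Q = 107.57 - 2.16Q → Q* = 21.6656.
The Pigouvian subsidy equals MEB at Q*: 13.58 + 0.20×21.6656 = 17.9131.

subsidy = $17.91 per unit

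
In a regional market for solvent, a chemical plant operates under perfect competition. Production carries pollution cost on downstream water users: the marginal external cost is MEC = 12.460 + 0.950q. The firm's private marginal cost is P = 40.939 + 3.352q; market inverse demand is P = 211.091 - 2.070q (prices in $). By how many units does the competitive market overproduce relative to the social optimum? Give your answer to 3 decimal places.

6.634 units

Market equilibrium (private): 40.939 + 3.352q = 211.091 - 2.070q → q_m = 31.3818.
Social marginal cost = private MC + MEC = 53.399 + 4.302q.
Set SMC = demand: 53.399 + 4.302q = 211.091 - 2.070q → q* = 24.7476.
Gap = |31.3818 − 24.7476| = 6.6342.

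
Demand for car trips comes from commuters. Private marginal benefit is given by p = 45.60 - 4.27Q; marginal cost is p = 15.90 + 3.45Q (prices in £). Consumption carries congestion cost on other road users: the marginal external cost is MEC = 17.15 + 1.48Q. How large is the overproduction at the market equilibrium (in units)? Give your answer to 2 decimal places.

2.48 units

Market equilibrium (private): 15.90 + 3.45Q = 45.60 - 4.27Q → Q_m = 3.8472.
Social marginal benefit = demand − MEC = 28.45 - 5.75Q.
Set SMB = MC: 28.45 - 5.75Q = 15.90 + 3.45Q → Q* = 1.3641.
Gap = |3.8472 − 1.3641| = 2.4831.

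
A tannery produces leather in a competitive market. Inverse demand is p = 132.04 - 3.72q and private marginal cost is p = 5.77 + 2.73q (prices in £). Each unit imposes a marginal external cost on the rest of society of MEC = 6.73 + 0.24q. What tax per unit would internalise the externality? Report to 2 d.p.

Social marginal cost = private MC + MEC = 12.50 + 2.97q.
Set SMC = demand: 12.50 + 2.97q = 132.04 - 3.72q → q* = 17.8685.
The Pigouvian tax equals MEC at q*: 6.73 + 0.24×17.8685 = 11.0184.

tax = £11.02 per unit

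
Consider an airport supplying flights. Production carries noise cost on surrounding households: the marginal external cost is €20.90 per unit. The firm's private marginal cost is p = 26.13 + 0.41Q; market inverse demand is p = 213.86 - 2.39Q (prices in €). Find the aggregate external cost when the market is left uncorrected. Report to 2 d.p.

Market equilibrium (private): 26.13 + 0.41Q = 213.86 - 2.39Q → Q_m = 67.0464.
Total external cost = MEC × Q_m = 20.90 × 67.0464 = 1401.2698.

€1401.27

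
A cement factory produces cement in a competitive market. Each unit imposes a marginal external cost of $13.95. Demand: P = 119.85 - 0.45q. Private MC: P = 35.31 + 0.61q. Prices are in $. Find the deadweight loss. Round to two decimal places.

Market equilibrium (private): 35.31 + 0.61q = 119.85 - 0.45q → q_m = 79.7547.
Social marginal cost = private MC + MEC = 49.26 + 0.61q.
Set SMC = demand: 49.26 + 0.61q = 119.85 - 0.45q → q* = 66.5943.
The loss is the area between SMC and demand from q* to q_m; with linear curves that's a triangle of height MEC(q_m).
DWL = ½ × 13.1604 × 13.9500 = 91.7938.

DWL = $91.79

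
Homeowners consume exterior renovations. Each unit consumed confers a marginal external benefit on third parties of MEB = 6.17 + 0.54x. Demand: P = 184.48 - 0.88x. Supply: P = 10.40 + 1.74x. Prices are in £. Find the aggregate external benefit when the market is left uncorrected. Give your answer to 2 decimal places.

£1601.90

Market equilibrium (private): 10.40 + 1.74x = 184.48 - 0.88x → x_m = 66.4427.
Total external benefit = ∫₀^{x_m} (6.17 + 0.54x) dx = 6.17×66.4427 + ½×0.54×66.4427² = 1601.9022.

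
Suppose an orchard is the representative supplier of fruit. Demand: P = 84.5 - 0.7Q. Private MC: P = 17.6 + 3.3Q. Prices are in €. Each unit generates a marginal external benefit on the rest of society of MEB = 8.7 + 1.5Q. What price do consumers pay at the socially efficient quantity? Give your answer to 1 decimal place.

Social marginal cost = private MC − MEB = 8.9 + 1.8Q.
Set SMC = demand: 8.9 + 1.8Q = 84.5 - 0.7Q → Q* = 30.2400.
Consumer price on the demand curve at Q*: 84.5 − 0.7×30.2400 = 63.3320.

P = €63.3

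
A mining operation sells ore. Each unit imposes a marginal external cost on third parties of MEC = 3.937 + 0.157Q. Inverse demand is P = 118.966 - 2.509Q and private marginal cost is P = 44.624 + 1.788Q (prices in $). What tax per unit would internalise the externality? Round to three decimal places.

Social marginal cost = private MC + MEC = 48.561 + 1.945Q.
Set SMC = demand: 48.561 + 1.945Q = 118.966 - 2.509Q → Q* = 15.8071.
The Pigouvian tax equals MEC at Q*: 3.937 + 0.157×15.8071 = 6.4187.

tax = $6.419 per unit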